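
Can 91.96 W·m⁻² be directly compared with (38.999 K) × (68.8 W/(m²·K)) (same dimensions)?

Yes

Reduce each to base SI dimensions:
  91.96 W·m⁻²:  W·m⁻² = J·s⁻¹·m⁻² = kg·s⁻³
  (38.999 K) × (68.8 W/(m²·K)):  [K] · [kg·s⁻³·K⁻¹] = kg·s⁻³
Both are kg·s⁻³, so they have the same dimensions and can be added.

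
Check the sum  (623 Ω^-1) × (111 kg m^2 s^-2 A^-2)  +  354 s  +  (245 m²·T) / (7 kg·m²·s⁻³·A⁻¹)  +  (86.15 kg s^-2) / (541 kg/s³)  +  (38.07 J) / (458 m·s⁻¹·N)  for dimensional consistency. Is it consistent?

Yes

Expand each in SI base units:
  (623 Ω^-1) × (111 kg m^2 s^-2 A^-2):  [kg⁻¹·m⁻²·s³·A²] · [kg·m²·s⁻²·A⁻²] = s
  354 s:  s
  (245 m²·T) / (7 kg·m²·s⁻³·A⁻¹):  [kg·m²·s⁻²·A⁻¹] / [kg·m²·s⁻³·A⁻¹] = s
  (86.15 kg s^-2) / (541 kg/s³):  [kg·s⁻²] / [kg·s⁻³] = s
  (38.07 J) / (458 m·s⁻¹·N):  [kg·m²·s⁻²] / [kg·m²·s⁻³] = s
Every term reduces to s.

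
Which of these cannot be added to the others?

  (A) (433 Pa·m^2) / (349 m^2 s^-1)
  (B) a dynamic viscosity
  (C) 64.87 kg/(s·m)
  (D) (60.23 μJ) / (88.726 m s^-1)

(D)

In SI base units:
  (A) [kg·m·s⁻²] / [m²·s⁻¹] = kg·m⁻¹·s⁻¹
  (B) [dynamic viscosity] = kg·m⁻¹·s⁻¹
  (C) kg·m⁻¹·s⁻¹
  (D) [kg·m²·s⁻²] / [m·s⁻¹] = kg·m·s⁻¹
All reduce to kg·m⁻¹·s⁻¹ except (D), which is kg·m·s⁻¹.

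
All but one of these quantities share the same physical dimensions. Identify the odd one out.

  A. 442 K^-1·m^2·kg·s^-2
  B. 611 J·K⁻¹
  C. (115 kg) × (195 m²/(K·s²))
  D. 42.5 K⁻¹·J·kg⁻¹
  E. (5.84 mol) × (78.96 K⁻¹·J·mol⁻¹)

Expand each in SI base units:
  A. kg·m²·s⁻²·K⁻¹
  B. J·K⁻¹ = N·m·K⁻¹ = kg·m²·s⁻²·K⁻¹
  C. [kg] · [m²·s⁻²·K⁻¹] = kg·m²·s⁻²·K⁻¹
  D. J·kg⁻¹·K⁻¹ = N·m·kg⁻¹·K⁻¹ = m²·s⁻²·K⁻¹
  E. [mol] · [kg·m²·s⁻²·K⁻¹·mol⁻¹] = kg·m²·s⁻²·K⁻¹
All reduce to kg·m²·s⁻²·K⁻¹ except D., which is m²·s⁻²·K⁻¹.

D.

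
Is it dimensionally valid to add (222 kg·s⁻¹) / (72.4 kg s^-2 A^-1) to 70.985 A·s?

Expand each in SI base units:
  (222 kg·s⁻¹) / (72.4 kg s^-2 A^-1):  [kg·s⁻¹] / [kg·s⁻²·A⁻¹] = s·A
  70.985 A·s:  A·s = s·A
Both are s·A, so they have the same dimensions and can be added.

Yes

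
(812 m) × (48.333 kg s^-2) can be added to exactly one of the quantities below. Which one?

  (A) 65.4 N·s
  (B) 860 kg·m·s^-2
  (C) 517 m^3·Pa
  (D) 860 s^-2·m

(B)

Reference: [m] · [kg·s⁻²] = kg·m·s⁻².
Each option:
  (A) N·s = kg·m·s⁻²·s = kg·m·s⁻¹
  (B) kg·m·s⁻²  ← same
  (C) Pa·m³ = N·m⁻²·m³ = kg·m²·s⁻²
  (D) m·s⁻²
Only (B) matches kg·m·s⁻².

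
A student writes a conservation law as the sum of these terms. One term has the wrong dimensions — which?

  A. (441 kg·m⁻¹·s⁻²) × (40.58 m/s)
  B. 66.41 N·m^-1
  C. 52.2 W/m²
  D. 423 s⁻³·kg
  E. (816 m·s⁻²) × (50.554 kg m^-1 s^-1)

Reduce each to base SI dimensions:
  A. [kg·m⁻¹·s⁻²] · [m·s⁻¹] = kg·s⁻³
  B. N·m⁻¹ = kg·m·s⁻²·m⁻¹ = kg·s⁻²
  C. W·m⁻² = J·s⁻¹·m⁻² = kg·s⁻³
  D. kg·s⁻³
  E. [m·s⁻²] · [kg·m⁻¹·s⁻¹] = kg·s⁻³
All reduce to kg·s⁻³ except B., which is kg·s⁻².

B.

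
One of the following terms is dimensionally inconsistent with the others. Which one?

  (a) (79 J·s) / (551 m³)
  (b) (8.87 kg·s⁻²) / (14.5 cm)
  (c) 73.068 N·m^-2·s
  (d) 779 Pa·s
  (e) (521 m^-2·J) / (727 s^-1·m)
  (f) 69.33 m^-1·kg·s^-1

(b)

Expand each in SI base units:
  (a) [kg·m²·s⁻¹] / [m³] = kg·m⁻¹·s⁻¹
  (b) [kg·s⁻²] / [m] = kg·m⁻¹·s⁻²
  (c) N·s·m⁻² = kg·m·s⁻²·s·m⁻² = kg·m⁻¹·s⁻¹
  (d) Pa·s = N·m⁻²·s = kg·m⁻¹·s⁻¹
  (e) [kg·s⁻²] / [m·s⁻¹] = kg·m⁻¹·s⁻¹
  (f) kg·m⁻¹·s⁻¹
All reduce to kg·m⁻¹·s⁻¹ except (b), which is kg·m⁻¹·s⁻².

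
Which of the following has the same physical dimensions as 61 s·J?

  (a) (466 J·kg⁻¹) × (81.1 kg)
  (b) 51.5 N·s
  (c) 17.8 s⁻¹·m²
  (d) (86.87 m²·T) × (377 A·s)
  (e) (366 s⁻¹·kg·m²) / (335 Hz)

Reference: J·s = N·m·s = kg·m²·s⁻¹.
Each option:
  (a) [m²·s⁻²] · [kg] = kg·m²·s⁻²
  (b) N·s = kg·m·s⁻²·s = kg·m·s⁻¹
  (c) m²·s⁻¹
  (d) [kg·m²·s⁻²·A⁻¹] · [s·A] = kg·m²·s⁻¹  ← same
  (e) [kg·m²·s⁻¹] / [s⁻¹] = kg·m²
Only (d) matches kg·m²·s⁻¹.

(d)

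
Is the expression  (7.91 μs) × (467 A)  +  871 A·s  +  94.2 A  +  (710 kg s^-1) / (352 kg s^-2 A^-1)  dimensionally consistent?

Expand each in SI base units:
  (7.91 μs) × (467 A):  [s] · [A] = s·A
  871 A·s:  A·s = s·A
  94.2 A:  A
  (710 kg s^-1) / (352 kg s^-2 A^-1):  [kg·s⁻¹] / [kg·s⁻²·A⁻¹] = s·A
The terms do not share a single dimension (A vs s·A).

No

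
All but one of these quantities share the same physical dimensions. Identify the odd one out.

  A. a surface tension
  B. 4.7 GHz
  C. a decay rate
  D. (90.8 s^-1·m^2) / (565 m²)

A.

Work out the base dimensions of each:
  A. [surface tension] = kg·s⁻²
  B. Hz = s⁻¹
  C. [decay rate] = s⁻¹
  D. [m²·s⁻¹] / [m²] = s⁻¹
All reduce to s⁻¹ except A., which is kg·s⁻².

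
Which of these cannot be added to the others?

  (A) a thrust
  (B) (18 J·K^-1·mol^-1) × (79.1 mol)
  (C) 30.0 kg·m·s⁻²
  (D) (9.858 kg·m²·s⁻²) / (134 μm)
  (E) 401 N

(B)

In SI base units:
  (A) [thrust] = kg·m·s⁻²
  (B) [kg·m²·s⁻²·K⁻¹·mol⁻¹] · [mol] = kg·m²·s⁻²·K⁻¹
  (C) kg·m·s⁻²
  (D) [kg·m²·s⁻²] / [m] = kg·m·s⁻²
  (E) N = kg·m·s⁻²
All reduce to kg·m·s⁻² except (B), which is kg·m²·s⁻²·K⁻¹.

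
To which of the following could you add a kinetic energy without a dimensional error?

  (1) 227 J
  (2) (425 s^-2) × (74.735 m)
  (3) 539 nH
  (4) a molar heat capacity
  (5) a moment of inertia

Reference: [kinetic energy] = kg·m²·s⁻².
Each option:
  (1) J = N·m = kg·m²·s⁻²  ← same
  (2) [s⁻²] · [m] = m·s⁻²
  (3) H = V·s·A⁻¹ = kg·m²·s⁻²·A⁻²
  (4) [molar heat capacity] = kg·m²·s⁻²·K⁻¹·mol⁻¹
  (5) [moment of inertia] = kg·m²
Only (1) matches kg·m²·s⁻².

(1)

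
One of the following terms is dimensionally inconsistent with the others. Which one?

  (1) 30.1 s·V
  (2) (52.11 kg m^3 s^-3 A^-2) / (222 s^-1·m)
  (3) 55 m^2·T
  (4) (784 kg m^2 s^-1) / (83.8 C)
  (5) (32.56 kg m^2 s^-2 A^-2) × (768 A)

(2)

Expand each in SI base units:
  (1) V·s = J·C⁻¹·s = kg·m²·s⁻²·A⁻¹
  (2) [kg·m³·s⁻³·A⁻²] / [m·s⁻¹] = kg·m²·s⁻²·A⁻²
  (3) T·m² = Wb·m⁻²·m² = kg·m²·s⁻²·A⁻¹
  (4) [kg·m²·s⁻¹] / [s·A] = kg·m²·s⁻²·A⁻¹
  (5) [kg·m²·s⁻²·A⁻²] · [A] = kg·m²·s⁻²·A⁻¹
All reduce to kg·m²·s⁻²·A⁻¹ except (2), which is kg·m²·s⁻²·A⁻².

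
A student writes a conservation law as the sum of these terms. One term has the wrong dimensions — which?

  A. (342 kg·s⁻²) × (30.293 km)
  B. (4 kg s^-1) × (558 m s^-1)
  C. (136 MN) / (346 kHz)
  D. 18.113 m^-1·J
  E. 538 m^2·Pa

Reduce each to base SI dimensions:
  A. [kg·s⁻²] · [m] = kg·m·s⁻²
  B. [kg·s⁻¹] · [m·s⁻¹] = kg·m·s⁻²
  C. [kg·m·s⁻²] / [s⁻¹] = kg·m·s⁻¹
  D. J·m⁻¹ = N·m·m⁻¹ = kg·m·s⁻²
  E. Pa·m² = N·m⁻²·m² = kg·m·s⁻²
All reduce to kg·m·s⁻² except C., which is kg·m·s⁻¹.

C.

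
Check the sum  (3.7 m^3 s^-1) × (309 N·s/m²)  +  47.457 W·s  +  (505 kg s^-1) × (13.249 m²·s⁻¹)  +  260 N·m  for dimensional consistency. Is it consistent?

Yes

Dimensions:
  (3.7 m^3 s^-1) × (309 N·s/m²):  [m³·s⁻¹] · [kg·m⁻¹·s⁻¹] = kg·m²·s⁻²
  47.457 W·s:  W·s = J·s⁻¹·s = kg·m²·s⁻²
  (505 kg s^-1) × (13.249 m²·s⁻¹):  [kg·s⁻¹] · [m²·s⁻¹] = kg·m²·s⁻²
  260 N·m:  N·m = kg·m·s⁻²·m = kg·m²·s⁻²
Every term reduces to kg·m²·s⁻².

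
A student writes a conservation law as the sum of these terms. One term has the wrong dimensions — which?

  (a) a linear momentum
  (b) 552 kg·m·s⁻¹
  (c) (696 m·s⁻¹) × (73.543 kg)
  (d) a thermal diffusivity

(d)

In SI base units:
  (a) [linear momentum] = kg·m·s⁻¹
  (b) kg·m·s⁻¹
  (c) [m·s⁻¹] · [kg] = kg·m·s⁻¹
  (d) [thermal diffusivity] = m²·s⁻¹
All reduce to kg·m·s⁻¹ except (d), which is m²·s⁻¹.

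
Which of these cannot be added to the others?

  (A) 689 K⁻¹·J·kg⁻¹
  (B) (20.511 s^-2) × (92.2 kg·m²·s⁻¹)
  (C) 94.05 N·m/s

Work out the base dimensions of each:
  (A) J·kg⁻¹·K⁻¹ = N·m·kg⁻¹·K⁻¹ = m²·s⁻²·K⁻¹
  (B) [s⁻²] · [kg·m²·s⁻¹] = kg·m²·s⁻³
  (C) N·m·s⁻¹ = kg·m·s⁻²·m·s⁻¹ = kg·m²·s⁻³
All reduce to kg·m²·s⁻³ except (A), which is m²·s⁻²·K⁻¹.

(A)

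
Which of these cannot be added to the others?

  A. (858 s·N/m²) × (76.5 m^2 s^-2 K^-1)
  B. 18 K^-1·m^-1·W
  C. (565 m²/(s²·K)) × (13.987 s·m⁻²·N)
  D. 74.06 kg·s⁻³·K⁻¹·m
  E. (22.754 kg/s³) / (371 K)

Work out the base dimensions of each:
  A. [kg·m⁻¹·s⁻¹] · [m²·s⁻²·K⁻¹] = kg·m·s⁻³·K⁻¹
  B. W·m⁻¹·K⁻¹ = J·s⁻¹·m⁻¹·K⁻¹ = kg·m·s⁻³·K⁻¹
  C. [m²·s⁻²·K⁻¹] · [kg·m⁻¹·s⁻¹] = kg·m·s⁻³·K⁻¹
  D. kg·m·s⁻³·K⁻¹
  E. [kg·s⁻³] / [K] = kg·s⁻³·K⁻¹
All reduce to kg·m·s⁻³·K⁻¹ except E., which is kg·s⁻³·K⁻¹.

E.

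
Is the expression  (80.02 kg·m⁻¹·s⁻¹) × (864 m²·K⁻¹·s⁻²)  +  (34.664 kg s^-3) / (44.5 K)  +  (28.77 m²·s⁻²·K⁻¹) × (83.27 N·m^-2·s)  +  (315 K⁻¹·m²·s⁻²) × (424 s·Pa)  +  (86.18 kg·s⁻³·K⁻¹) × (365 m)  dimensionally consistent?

Expand each in SI base units:
  (80.02 kg·m⁻¹·s⁻¹) × (864 m²·K⁻¹·s⁻²):  [kg·m⁻¹·s⁻¹] · [m²·s⁻²·K⁻¹] = kg·m·s⁻³·K⁻¹
  (34.664 kg s^-3) / (44.5 K):  [kg·s⁻³] / [K] = kg·s⁻³·K⁻¹
  (28.77 m²·s⁻²·K⁻¹) × (83.27 N·m^-2·s):  [m²·s⁻²·K⁻¹] · [kg·m⁻¹·s⁻¹] = kg·m·s⁻³·K⁻¹
  (315 K⁻¹·m²·s⁻²) × (424 s·Pa):  [m²·s⁻²·K⁻¹] · [kg·m⁻¹·s⁻¹] = kg·m·s⁻³·K⁻¹
  (86.18 kg·s⁻³·K⁻¹) × (365 m):  [kg·s⁻³·K⁻¹] · [m] = kg·m·s⁻³·K⁻¹
The terms do not share a single dimension (kg·m·s⁻³·K⁻¹ vs kg·s⁻³·K⁻¹).

No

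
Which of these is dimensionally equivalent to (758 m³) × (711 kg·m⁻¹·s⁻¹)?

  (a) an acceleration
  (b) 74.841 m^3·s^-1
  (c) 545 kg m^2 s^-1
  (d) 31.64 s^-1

Reference: [m³] · [kg·m⁻¹·s⁻¹] = kg·m²·s⁻¹.
Each option:
  (a) [acceleration] = m·s⁻²
  (b) m³·s⁻¹
  (c) kg·m²·s⁻¹  ← same
  (d) s⁻¹
Only (c) matches kg·m²·s⁻¹.

(c)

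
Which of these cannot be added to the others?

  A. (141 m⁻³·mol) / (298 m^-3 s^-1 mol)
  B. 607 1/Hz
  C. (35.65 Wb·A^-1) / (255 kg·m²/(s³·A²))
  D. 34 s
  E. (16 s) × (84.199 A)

Work out the base dimensions of each:
  A. [m⁻³·mol] / [m⁻³·s⁻¹·mol] = s
  B. Hz⁻¹ = (s⁻¹)⁻¹ = s
  C. [kg·m²·s⁻²·A⁻²] / [kg·m²·s⁻³·A⁻²] = s
  D. s
  E. [s] · [A] = s·A
All reduce to s except E., which is s·A.

E.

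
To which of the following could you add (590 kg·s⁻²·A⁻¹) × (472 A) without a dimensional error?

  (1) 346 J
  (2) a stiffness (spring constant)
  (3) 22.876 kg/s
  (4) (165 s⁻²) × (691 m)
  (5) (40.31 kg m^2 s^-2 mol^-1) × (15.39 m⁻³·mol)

(2)

Reference: [kg·s⁻²·A⁻¹] · [A] = kg·s⁻².
Each option:
  (1) J = N·m = kg·m²·s⁻²
  (2) [stiffness (spring constant)] = kg·s⁻²  ← same
  (3) kg·s⁻¹
  (4) [s⁻²] · [m] = m·s⁻²
  (5) [kg·m²·s⁻²·mol⁻¹] · [m⁻³·mol] = kg·m⁻¹·s⁻²
Only (2) matches kg·s⁻².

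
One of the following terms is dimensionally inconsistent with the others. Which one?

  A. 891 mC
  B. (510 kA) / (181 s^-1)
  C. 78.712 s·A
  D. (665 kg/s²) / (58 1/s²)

D.

In SI base units:
  A. C = s·A
  B. [A] / [s⁻¹] = s·A
  C. s·A
  D. [kg·s⁻²] / [s⁻²] = kg
All reduce to s·A except D., which is kg.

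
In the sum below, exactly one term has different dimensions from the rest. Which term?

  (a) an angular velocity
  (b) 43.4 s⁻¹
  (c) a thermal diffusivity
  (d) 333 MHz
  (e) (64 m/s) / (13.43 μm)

Dimensions:
  (a) [angular velocity] = s⁻¹
  (b) s⁻¹
  (c) [thermal diffusivity] = m²·s⁻¹
  (d) Hz = s⁻¹
  (e) [m·s⁻¹] / [m] = s⁻¹
All reduce to s⁻¹ except (c), which is m²·s⁻¹.

(c)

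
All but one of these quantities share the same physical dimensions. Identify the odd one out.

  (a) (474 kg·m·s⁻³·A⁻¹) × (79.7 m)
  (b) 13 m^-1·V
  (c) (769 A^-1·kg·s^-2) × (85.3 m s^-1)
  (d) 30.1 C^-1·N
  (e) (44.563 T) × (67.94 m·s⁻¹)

(a)

Dimensions:
  (a) [kg·m·s⁻³·A⁻¹] · [m] = kg·m²·s⁻³·A⁻¹
  (b) V·m⁻¹ = J·C⁻¹·m⁻¹ = kg·m·s⁻³·A⁻¹
  (c) [kg·s⁻²·A⁻¹] · [m·s⁻¹] = kg·m·s⁻³·A⁻¹
  (d) N·C⁻¹ = kg·m·s⁻²·(s·A)⁻¹ = kg·m·s⁻³·A⁻¹
  (e) [kg·s⁻²·A⁻¹] · [m·s⁻¹] = kg·m·s⁻³·A⁻¹
All reduce to kg·m·s⁻³·A⁻¹ except (a), which is kg·m²·s⁻³·A⁻¹.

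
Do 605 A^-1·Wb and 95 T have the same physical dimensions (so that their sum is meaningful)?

No

Dimensions:
  605 A^-1·Wb:  Wb·A⁻¹ = V·s·A⁻¹ = kg·m²·s⁻²·A⁻²
  95 T:  T = Wb·m⁻² = kg·s⁻²·A⁻¹
kg·m²·s⁻²·A⁻² ≠ kg·s⁻²·A⁻¹, so they cannot be added.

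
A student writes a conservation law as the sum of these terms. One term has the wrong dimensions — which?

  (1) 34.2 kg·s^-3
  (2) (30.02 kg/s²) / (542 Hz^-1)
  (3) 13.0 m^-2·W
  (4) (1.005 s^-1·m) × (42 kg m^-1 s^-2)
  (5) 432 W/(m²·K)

(5)

Work out the base dimensions of each:
  (1) kg·s⁻³
  (2) [kg·s⁻²] / [s] = kg·s⁻³
  (3) W·m⁻² = J·s⁻¹·m⁻² = kg·s⁻³
  (4) [m·s⁻¹] · [kg·m⁻¹·s⁻²] = kg·s⁻³
  (5) W·m⁻²·K⁻¹ = J·s⁻¹·m⁻²·K⁻¹ = kg·s⁻³·K⁻¹
All reduce to kg·s⁻³ except (5), which is kg·s⁻³·K⁻¹.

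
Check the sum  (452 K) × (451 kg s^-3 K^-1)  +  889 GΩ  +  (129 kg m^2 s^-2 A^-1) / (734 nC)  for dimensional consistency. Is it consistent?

No

Work out the base dimensions of each:
  (452 K) × (451 kg s^-3 K^-1):  [K] · [kg·s⁻³·K⁻¹] = kg·s⁻³
  889 GΩ:  Ω = V·A⁻¹ = kg·m²·s⁻³·A⁻²
  (129 kg m^2 s^-2 A^-1) / (734 nC):  [kg·m²·s⁻²·A⁻¹] / [s·A] = kg·m²·s⁻³·A⁻²
The terms do not share a single dimension (kg·m²·s⁻³·A⁻² vs kg·s⁻³).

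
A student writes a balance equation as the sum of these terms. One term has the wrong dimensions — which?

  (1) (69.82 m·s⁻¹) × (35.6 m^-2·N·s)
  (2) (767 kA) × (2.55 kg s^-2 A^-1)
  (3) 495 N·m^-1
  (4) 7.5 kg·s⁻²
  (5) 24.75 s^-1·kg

(5)

In SI base units:
  (1) [m·s⁻¹] · [kg·m⁻¹·s⁻¹] = kg·s⁻²
  (2) [A] · [kg·s⁻²·A⁻¹] = kg·s⁻²
  (3) N·m⁻¹ = kg·m·s⁻²·m⁻¹ = kg·s⁻²
  (4) kg·s⁻²
  (5) kg·s⁻¹
All reduce to kg·s⁻² except (5), which is kg·s⁻¹.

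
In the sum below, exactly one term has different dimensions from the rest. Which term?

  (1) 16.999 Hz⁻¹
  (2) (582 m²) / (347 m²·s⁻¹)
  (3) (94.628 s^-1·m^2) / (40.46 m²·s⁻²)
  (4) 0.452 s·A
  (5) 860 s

Expand each in SI base units:
  (1) Hz⁻¹ = (s⁻¹)⁻¹ = s
  (2) [m²] / [m²·s⁻¹] = s
  (3) [m²·s⁻¹] / [m²·s⁻²] = s
  (4) A·s = s·A
  (5) s
All reduce to s except (4), which is s·A.

(4)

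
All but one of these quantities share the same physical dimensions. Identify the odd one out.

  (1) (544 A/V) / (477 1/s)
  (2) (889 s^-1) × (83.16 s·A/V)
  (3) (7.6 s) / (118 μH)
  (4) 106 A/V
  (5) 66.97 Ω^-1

Dimensions:
  (1) [kg⁻¹·m⁻²·s³·A²] / [s⁻¹] = kg⁻¹·m⁻²·s⁴·A²
  (2) [s⁻¹] · [kg⁻¹·m⁻²·s⁴·A²] = kg⁻¹·m⁻²·s³·A²
  (3) [s] / [kg·m²·s⁻²·A⁻²] = kg⁻¹·m⁻²·s³·A²
  (4) A·V⁻¹ = A·(J·C⁻¹)⁻¹ = kg⁻¹·m⁻²·s³·A²
  (5) Ω⁻¹ = (V·A⁻¹)⁻¹ = kg⁻¹·m⁻²·s³·A²
All reduce to kg⁻¹·m⁻²·s³·A² except (1), which is kg⁻¹·m⁻²·s⁴·A².

(1)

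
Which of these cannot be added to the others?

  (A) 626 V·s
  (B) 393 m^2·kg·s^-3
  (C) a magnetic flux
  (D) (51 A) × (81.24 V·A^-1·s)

Dimensions:
  (A) V·s = J·C⁻¹·s = kg·m²·s⁻²·A⁻¹
  (B) kg·m²·s⁻³
  (C) [magnetic flux] = kg·m²·s⁻²·A⁻¹
  (D) [A] · [kg·m²·s⁻²·A⁻²] = kg·m²·s⁻²·A⁻¹
All reduce to kg·m²·s⁻²·A⁻¹ except (B), which is kg·m²·s⁻³.

(B)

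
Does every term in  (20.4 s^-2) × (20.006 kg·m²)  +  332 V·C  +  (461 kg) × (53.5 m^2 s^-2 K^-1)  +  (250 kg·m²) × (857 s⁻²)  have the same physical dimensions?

Work out the base dimensions of each:
  (20.4 s^-2) × (20.006 kg·m²):  [s⁻²] · [kg·m²] = kg·m²·s⁻²
  332 V·C:  C·V = s·A·J·C⁻¹ = kg·m²·s⁻²
  (461 kg) × (53.5 m^2 s^-2 K^-1):  [kg] · [m²·s⁻²·K⁻¹] = kg·m²·s⁻²·K⁻¹
  (250 kg·m²) × (857 s⁻²):  [kg·m²] · [s⁻²] = kg·m²·s⁻²
The terms do not share a single dimension (kg·m²·s⁻² vs kg·m²·s⁻²·K⁻¹).

No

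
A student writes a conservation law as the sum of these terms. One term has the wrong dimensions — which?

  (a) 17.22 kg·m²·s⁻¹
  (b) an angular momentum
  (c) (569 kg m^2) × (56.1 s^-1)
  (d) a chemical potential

Dimensions:
  (a) kg·m²·s⁻¹
  (b) [angular momentum] = kg·m²·s⁻¹
  (c) [kg·m²] · [s⁻¹] = kg·m²·s⁻¹
  (d) [chemical potential] = kg·m²·s⁻²·mol⁻¹
All reduce to kg·m²·s⁻¹ except (d), which is kg·m²·s⁻²·mol⁻¹.

(d)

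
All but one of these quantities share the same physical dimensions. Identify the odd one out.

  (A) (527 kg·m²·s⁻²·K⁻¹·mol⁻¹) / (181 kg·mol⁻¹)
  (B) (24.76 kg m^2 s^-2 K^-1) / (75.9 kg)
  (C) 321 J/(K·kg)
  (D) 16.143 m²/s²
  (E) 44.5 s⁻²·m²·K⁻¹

Work out the base dimensions of each:
  (A) [kg·m²·s⁻²·K⁻¹·mol⁻¹] / [kg·mol⁻¹] = m²·s⁻²·K⁻¹
  (B) [kg·m²·s⁻²·K⁻¹] / [kg] = m²·s⁻²·K⁻¹
  (C) J·kg⁻¹·K⁻¹ = N·m·kg⁻¹·K⁻¹ = m²·s⁻²·K⁻¹
  (D) m²·s⁻²
  (E) m²·s⁻²·K⁻¹
All reduce to m²·s⁻²·K⁻¹ except (D), which is m²·s⁻².

(D)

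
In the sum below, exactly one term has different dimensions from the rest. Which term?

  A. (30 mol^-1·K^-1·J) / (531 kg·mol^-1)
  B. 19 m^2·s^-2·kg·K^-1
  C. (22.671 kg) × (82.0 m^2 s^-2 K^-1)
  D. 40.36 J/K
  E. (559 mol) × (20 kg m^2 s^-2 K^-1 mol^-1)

A.

Work out the base dimensions of each:
  A. [kg·m²·s⁻²·K⁻¹·mol⁻¹] / [kg·mol⁻¹] = m²·s⁻²·K⁻¹
  B. kg·m²·s⁻²·K⁻¹
  C. [kg] · [m²·s⁻²·K⁻¹] = kg·m²·s⁻²·K⁻¹
  D. J·K⁻¹ = N·m·K⁻¹ = kg·m²·s⁻²·K⁻¹
  E. [mol] · [kg·m²·s⁻²·K⁻¹·mol⁻¹] = kg·m²·s⁻²·K⁻¹
All reduce to kg·m²·s⁻²·K⁻¹ except A., which is m²·s⁻²·K⁻¹.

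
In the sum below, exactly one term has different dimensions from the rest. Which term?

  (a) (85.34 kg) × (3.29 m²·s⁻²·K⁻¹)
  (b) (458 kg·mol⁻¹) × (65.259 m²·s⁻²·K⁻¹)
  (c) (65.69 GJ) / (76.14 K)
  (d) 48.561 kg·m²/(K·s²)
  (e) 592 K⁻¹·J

Expand each in SI base units:
  (a) [kg] · [m²·s⁻²·K⁻¹] = kg·m²·s⁻²·K⁻¹
  (b) [kg·mol⁻¹] · [m²·s⁻²·K⁻¹] = kg·m²·s⁻²·K⁻¹·mol⁻¹
  (c) [kg·m²·s⁻²] / [K] = kg·m²·s⁻²·K⁻¹
  (d) kg·m²·s⁻²·K⁻¹
  (e) J·K⁻¹ = N·m·K⁻¹ = kg·m²·s⁻²·K⁻¹
All reduce to kg·m²·s⁻²·K⁻¹ except (b), which is kg·m²·s⁻²·K⁻¹·mol⁻¹.

(b)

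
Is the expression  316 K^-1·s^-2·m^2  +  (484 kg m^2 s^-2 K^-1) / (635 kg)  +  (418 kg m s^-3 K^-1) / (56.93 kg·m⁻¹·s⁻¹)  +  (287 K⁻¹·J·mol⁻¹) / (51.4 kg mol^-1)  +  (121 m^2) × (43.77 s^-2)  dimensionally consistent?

Dimensions:
  316 K^-1·s^-2·m^2:  m²·s⁻²·K⁻¹
  (484 kg m^2 s^-2 K^-1) / (635 kg):  [kg·m²·s⁻²·K⁻¹] / [kg] = m²·s⁻²·K⁻¹
  (418 kg m s^-3 K^-1) / (56.93 kg·m⁻¹·s⁻¹):  [kg·m·s⁻³·K⁻¹] / [kg·m⁻¹·s⁻¹] = m²·s⁻²·K⁻¹
  (287 K⁻¹·J·mol⁻¹) / (51.4 kg mol^-1):  [kg·m²·s⁻²·K⁻¹·mol⁻¹] / [kg·mol⁻¹] = m²·s⁻²·K⁻¹
  (121 m^2) × (43.77 s^-2):  [m²] · [s⁻²] = m²·s⁻²
The terms do not share a single dimension (m²·s⁻² vs m²·s⁻²·K⁻¹).

No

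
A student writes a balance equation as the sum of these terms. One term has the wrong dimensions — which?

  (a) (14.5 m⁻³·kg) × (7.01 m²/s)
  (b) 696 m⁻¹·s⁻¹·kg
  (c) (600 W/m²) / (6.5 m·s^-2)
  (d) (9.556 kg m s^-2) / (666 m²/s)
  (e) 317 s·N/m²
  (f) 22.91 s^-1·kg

(f)

Dimensions:
  (a) [kg·m⁻³] · [m²·s⁻¹] = kg·m⁻¹·s⁻¹
  (b) kg·m⁻¹·s⁻¹
  (c) [kg·s⁻³] / [m·s⁻²] = kg·m⁻¹·s⁻¹
  (d) [kg·m·s⁻²] / [m²·s⁻¹] = kg·m⁻¹·s⁻¹
  (e) N·s·m⁻² = kg·m·s⁻²·s·m⁻² = kg·m⁻¹·s⁻¹
  (f) kg·s⁻¹
All reduce to kg·m⁻¹·s⁻¹ except (f), which is kg·s⁻¹.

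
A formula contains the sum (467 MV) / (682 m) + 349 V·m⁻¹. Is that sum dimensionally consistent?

Yes

Work out the base dimensions of each:
  (467 MV) / (682 m):  [kg·m²·s⁻³·A⁻¹] / [m] = kg·m·s⁻³·A⁻¹
  349 V·m⁻¹:  V·m⁻¹ = J·C⁻¹·m⁻¹ = kg·m·s⁻³·A⁻¹
Both are kg·m·s⁻³·A⁻¹, so they have the same dimensions and can be added.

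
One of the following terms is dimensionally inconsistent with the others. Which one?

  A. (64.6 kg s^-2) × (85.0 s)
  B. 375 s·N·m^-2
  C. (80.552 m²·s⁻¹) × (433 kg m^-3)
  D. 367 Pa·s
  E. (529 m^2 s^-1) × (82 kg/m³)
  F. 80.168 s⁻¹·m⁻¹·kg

In SI base units:
  A. [kg·s⁻²] · [s] = kg·s⁻¹
  B. N·s·m⁻² = kg·m·s⁻²·s·m⁻² = kg·m⁻¹·s⁻¹
  C. [m²·s⁻¹] · [kg·m⁻³] = kg·m⁻¹·s⁻¹
  D. Pa·s = N·m⁻²·s = kg·m⁻¹·s⁻¹
  E. [m²·s⁻¹] · [kg·m⁻³] = kg·m⁻¹·s⁻¹
  F. kg·m⁻¹·s⁻¹
All reduce to kg·m⁻¹·s⁻¹ except A., which is kg·s⁻¹.

A.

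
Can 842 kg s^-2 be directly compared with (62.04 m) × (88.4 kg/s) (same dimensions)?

No

In SI base units:
  842 kg s^-2:  kg·s⁻²
  (62.04 m) × (88.4 kg/s):  [m] · [kg·s⁻¹] = kg·m·s⁻¹
kg·s⁻² ≠ kg·m·s⁻¹, so they cannot be added.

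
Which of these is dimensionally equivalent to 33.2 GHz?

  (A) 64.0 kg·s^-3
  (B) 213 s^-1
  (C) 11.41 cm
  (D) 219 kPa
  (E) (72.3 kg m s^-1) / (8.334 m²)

Reference: Hz = s⁻¹.
Each option:
  (A) kg·s⁻³
  (B) s⁻¹  ← same
  (C) m
  (D) Pa = N·m⁻² = kg·m⁻¹·s⁻²
  (E) [kg·m·s⁻¹] / [m²] = kg·m⁻¹·s⁻¹
Only (B) matches s⁻¹.

(B)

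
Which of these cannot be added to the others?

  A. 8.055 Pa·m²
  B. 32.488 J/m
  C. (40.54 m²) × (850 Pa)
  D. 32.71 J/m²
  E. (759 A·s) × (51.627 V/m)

D.

Expand each in SI base units:
  A. Pa·m² = N·m⁻²·m² = kg·m·s⁻²
  B. J·m⁻¹ = N·m·m⁻¹ = kg·m·s⁻²
  C. [m²] · [kg·m⁻¹·s⁻²] = kg·m·s⁻²
  D. J·m⁻² = N·m·m⁻² = kg·s⁻²
  E. [s·A] · [kg·m·s⁻³·A⁻¹] = kg·m·s⁻²
All reduce to kg·m·s⁻² except D., which is kg·s⁻².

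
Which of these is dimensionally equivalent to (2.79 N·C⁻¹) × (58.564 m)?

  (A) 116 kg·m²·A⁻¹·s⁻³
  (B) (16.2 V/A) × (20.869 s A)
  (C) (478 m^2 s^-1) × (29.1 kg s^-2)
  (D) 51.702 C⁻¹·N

(A)

Reference: [kg·m·s⁻³·A⁻¹] · [m] = kg·m²·s⁻³·A⁻¹.
Each option:
  (A) kg·m²·s⁻³·A⁻¹  ← same
  (B) [kg·m²·s⁻³·A⁻²] · [s·A] = kg·m²·s⁻²·A⁻¹
  (C) [m²·s⁻¹] · [kg·s⁻²] = kg·m²·s⁻³
  (D) N·C⁻¹ = kg·m·s⁻²·(s·A)⁻¹ = kg·m·s⁻³·A⁻¹
Only (A) matches kg·m²·s⁻³·A⁻¹.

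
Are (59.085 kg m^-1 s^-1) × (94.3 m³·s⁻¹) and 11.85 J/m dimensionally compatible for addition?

No

In SI base units:
  (59.085 kg m^-1 s^-1) × (94.3 m³·s⁻¹):  [kg·m⁻¹·s⁻¹] · [m³·s⁻¹] = kg·m²·s⁻²
  11.85 J/m:  J·m⁻¹ = N·m·m⁻¹ = kg·m·s⁻²
kg·m²·s⁻² ≠ kg·m·s⁻², so they cannot be added.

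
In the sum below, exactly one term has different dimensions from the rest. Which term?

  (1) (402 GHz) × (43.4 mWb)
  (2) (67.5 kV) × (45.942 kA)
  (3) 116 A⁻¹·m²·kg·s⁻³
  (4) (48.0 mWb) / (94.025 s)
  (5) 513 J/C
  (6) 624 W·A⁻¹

Expand each in SI base units:
  (1) [s⁻¹] · [kg·m²·s⁻²·A⁻¹] = kg·m²·s⁻³·A⁻¹
  (2) [kg·m²·s⁻³·A⁻¹] · [A] = kg·m²·s⁻³
  (3) kg·m²·s⁻³·A⁻¹
  (4) [kg·m²·s⁻²·A⁻¹] / [s] = kg·m²·s⁻³·A⁻¹
  (5) J·C⁻¹ = N·m·(s·A)⁻¹ = kg·m²·s⁻³·A⁻¹
  (6) W·A⁻¹ = J·s⁻¹·A⁻¹ = kg·m²·s⁻³·A⁻¹
All reduce to kg·m²·s⁻³·A⁻¹ except (2), which is kg·m²·s⁻³.

(2)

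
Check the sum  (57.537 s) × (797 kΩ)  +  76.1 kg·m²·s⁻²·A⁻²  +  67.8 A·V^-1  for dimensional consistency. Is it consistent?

No

Work out the base dimensions of each:
  (57.537 s) × (797 kΩ):  [s] · [kg·m²·s⁻³·A⁻²] = kg·m²·s⁻²·A⁻²
  76.1 kg·m²·s⁻²·A⁻²:  kg·m²·s⁻²·A⁻²
  67.8 A·V^-1:  A·V⁻¹ = A·(J·C⁻¹)⁻¹ = kg⁻¹·m⁻²·s³·A²
The terms do not share a single dimension (kg·m²·s⁻²·A⁻² vs kg⁻¹·m⁻²·s³·A²).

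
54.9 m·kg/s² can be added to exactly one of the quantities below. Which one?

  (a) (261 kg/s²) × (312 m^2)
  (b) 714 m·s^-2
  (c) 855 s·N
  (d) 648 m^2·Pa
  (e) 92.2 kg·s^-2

(d)

Reference: kg·m·s⁻².
Each option:
  (a) [kg·s⁻²] · [m²] = kg·m²·s⁻²
  (b) m·s⁻²
  (c) N·s = kg·m·s⁻²·s = kg·m·s⁻¹
  (d) Pa·m² = N·m⁻²·m² = kg·m·s⁻²  ← same
  (e) kg·s⁻²
Only (d) matches kg·m·s⁻².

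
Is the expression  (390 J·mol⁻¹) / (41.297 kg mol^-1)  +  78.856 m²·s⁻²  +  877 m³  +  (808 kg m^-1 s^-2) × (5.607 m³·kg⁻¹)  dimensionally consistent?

Work out the base dimensions of each:
  (390 J·mol⁻¹) / (41.297 kg mol^-1):  [kg·m²·s⁻²·mol⁻¹] / [kg·mol⁻¹] = m²·s⁻²
  78.856 m²·s⁻²:  m²·s⁻²
  877 m³:  m³
  (808 kg m^-1 s^-2) × (5.607 m³·kg⁻¹):  [kg·m⁻¹·s⁻²] · [kg⁻¹·m³] = m²·s⁻²
The terms do not share a single dimension (m²·s⁻² vs m³).

No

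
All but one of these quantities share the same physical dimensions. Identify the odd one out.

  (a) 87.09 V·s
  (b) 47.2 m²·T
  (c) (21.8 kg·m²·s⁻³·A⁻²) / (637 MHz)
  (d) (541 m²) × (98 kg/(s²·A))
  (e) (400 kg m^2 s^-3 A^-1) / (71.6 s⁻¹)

(c)

Reduce each to base SI dimensions:
  (a) V·s = J·C⁻¹·s = kg·m²·s⁻²·A⁻¹
  (b) T·m² = Wb·m⁻²·m² = kg·m²·s⁻²·A⁻¹
  (c) [kg·m²·s⁻³·A⁻²] / [s⁻¹] = kg·m²·s⁻²·A⁻²
  (d) [m²] · [kg·s⁻²·A⁻¹] = kg·m²·s⁻²·A⁻¹
  (e) [kg·m²·s⁻³·A⁻¹] / [s⁻¹] = kg·m²·s⁻²·A⁻¹
All reduce to kg·m²·s⁻²·A⁻¹ except (c), which is kg·m²·s⁻²·A⁻².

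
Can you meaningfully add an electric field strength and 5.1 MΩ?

Reduce each to base SI dimensions:
  an electric field strength:  [electric field strength] = kg·m·s⁻³·A⁻¹
  5.1 MΩ:  Ω = V·A⁻¹ = kg·m²·s⁻³·A⁻²
kg·m·s⁻³·A⁻¹ ≠ kg·m²·s⁻³·A⁻², so they cannot be added.

No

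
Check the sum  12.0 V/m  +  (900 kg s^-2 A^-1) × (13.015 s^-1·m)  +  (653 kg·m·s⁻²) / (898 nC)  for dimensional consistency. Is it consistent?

In SI base units:
  12.0 V/m:  V·m⁻¹ = J·C⁻¹·m⁻¹ = kg·m·s⁻³·A⁻¹
  (900 kg s^-2 A^-1) × (13.015 s^-1·m):  [kg·s⁻²·A⁻¹] · [m·s⁻¹] = kg·m·s⁻³·A⁻¹
  (653 kg·m·s⁻²) / (898 nC):  [kg·m·s⁻²] / [s·A] = kg·m·s⁻³·A⁻¹
Every term reduces to kg·m·s⁻³·A⁻¹.

Yes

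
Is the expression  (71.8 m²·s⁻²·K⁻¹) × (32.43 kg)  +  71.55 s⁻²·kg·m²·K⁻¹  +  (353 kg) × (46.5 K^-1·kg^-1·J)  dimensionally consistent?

Yes

Dimensions:
  (71.8 m²·s⁻²·K⁻¹) × (32.43 kg):  [m²·s⁻²·K⁻¹] · [kg] = kg·m²·s⁻²·K⁻¹
  71.55 s⁻²·kg·m²·K⁻¹:  kg·m²·s⁻²·K⁻¹
  (353 kg) × (46.5 K^-1·kg^-1·J):  [kg] · [m²·s⁻²·K⁻¹] = kg·m²·s⁻²·K⁻¹
Every term reduces to kg·m²·s⁻²·K⁻¹.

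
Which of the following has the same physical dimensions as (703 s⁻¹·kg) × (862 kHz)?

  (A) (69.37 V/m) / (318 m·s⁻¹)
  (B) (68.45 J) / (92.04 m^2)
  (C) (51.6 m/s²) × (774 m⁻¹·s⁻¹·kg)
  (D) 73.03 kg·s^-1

(B)

Reference: [kg·s⁻¹] · [s⁻¹] = kg·s⁻².
Each option:
  (A) [kg·m·s⁻³·A⁻¹] / [m·s⁻¹] = kg·s⁻²·A⁻¹
  (B) [kg·m²·s⁻²] / [m²] = kg·s⁻²  ← same
  (C) [m·s⁻²] · [kg·m⁻¹·s⁻¹] = kg·s⁻³
  (D) kg·s⁻¹
Only (B) matches kg·s⁻².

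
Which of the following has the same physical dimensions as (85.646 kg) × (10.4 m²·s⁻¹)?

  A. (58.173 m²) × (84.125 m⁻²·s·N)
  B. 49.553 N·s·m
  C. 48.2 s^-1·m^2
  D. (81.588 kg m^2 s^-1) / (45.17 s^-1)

Reference: [kg] · [m²·s⁻¹] = kg·m²·s⁻¹.
Each option:
  A. [m²] · [kg·m⁻¹·s⁻¹] = kg·m·s⁻¹
  B. N·m·s = kg·m·s⁻²·m·s = kg·m²·s⁻¹  ← same
  C. m²·s⁻¹
  D. [kg·m²·s⁻¹] / [s⁻¹] = kg·m²
Only B. matches kg·m²·s⁻¹.

B.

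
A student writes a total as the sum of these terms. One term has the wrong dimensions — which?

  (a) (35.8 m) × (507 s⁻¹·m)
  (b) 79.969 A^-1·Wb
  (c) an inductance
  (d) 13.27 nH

Dimensions:
  (a) [m] · [m·s⁻¹] = m²·s⁻¹
  (b) Wb·A⁻¹ = V·s·A⁻¹ = kg·m²·s⁻²·A⁻²
  (c) [inductance] = kg·m²·s⁻²·A⁻²
  (d) H = V·s·A⁻¹ = kg·m²·s⁻²·A⁻²
All reduce to kg·m²·s⁻²·A⁻² except (a), which is m²·s⁻¹.

(a)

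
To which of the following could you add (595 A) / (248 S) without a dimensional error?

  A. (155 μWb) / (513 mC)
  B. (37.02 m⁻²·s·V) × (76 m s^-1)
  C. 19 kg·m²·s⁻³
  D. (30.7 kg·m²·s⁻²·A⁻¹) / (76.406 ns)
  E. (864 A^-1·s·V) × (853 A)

Reference: [A] / [kg⁻¹·m⁻²·s³·A²] = kg·m²·s⁻³·A⁻¹.
Each option:
  A. [kg·m²·s⁻²·A⁻¹] / [s·A] = kg·m²·s⁻³·A⁻²
  B. [kg·s⁻²·A⁻¹] · [m·s⁻¹] = kg·m·s⁻³·A⁻¹
  C. kg·m²·s⁻³
  D. [kg·m²·s⁻²·A⁻¹] / [s] = kg·m²·s⁻³·A⁻¹  ← same
  E. [kg·m²·s⁻²·A⁻²] · [A] = kg·m²·s⁻²·A⁻¹
Only D. matches kg·m²·s⁻³·A⁻¹.

D.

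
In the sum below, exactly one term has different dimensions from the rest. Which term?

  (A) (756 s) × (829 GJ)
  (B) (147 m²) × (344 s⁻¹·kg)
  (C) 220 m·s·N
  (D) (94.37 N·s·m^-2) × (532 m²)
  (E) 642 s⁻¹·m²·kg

(D)

Reduce each to base SI dimensions:
  (A) [s] · [kg·m²·s⁻²] = kg·m²·s⁻¹
  (B) [m²] · [kg·s⁻¹] = kg·m²·s⁻¹
  (C) N·m·s = kg·m·s⁻²·m·s = kg·m²·s⁻¹
  (D) [kg·m⁻¹·s⁻¹] · [m²] = kg·m·s⁻¹
  (E) kg·m²·s⁻¹
All reduce to kg·m²·s⁻¹ except (D), which is kg·m·s⁻¹.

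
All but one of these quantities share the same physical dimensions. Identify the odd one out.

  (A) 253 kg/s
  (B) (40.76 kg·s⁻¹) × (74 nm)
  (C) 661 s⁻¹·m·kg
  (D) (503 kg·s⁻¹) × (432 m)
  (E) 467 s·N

(A)

Work out the base dimensions of each:
  (A) kg·s⁻¹
  (B) [kg·s⁻¹] · [m] = kg·m·s⁻¹
  (C) kg·m·s⁻¹
  (D) [kg·s⁻¹] · [m] = kg·m·s⁻¹
  (E) N·s = kg·m·s⁻²·s = kg·m·s⁻¹
All reduce to kg·m·s⁻¹ except (A), which is kg·s⁻¹.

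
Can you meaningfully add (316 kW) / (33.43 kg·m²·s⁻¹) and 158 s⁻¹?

No

In SI base units:
  (316 kW) / (33.43 kg·m²·s⁻¹):  [kg·m²·s⁻³] / [kg·m²·s⁻¹] = s⁻²
  158 s⁻¹:  s⁻¹
s⁻² ≠ s⁻¹, so they cannot be added.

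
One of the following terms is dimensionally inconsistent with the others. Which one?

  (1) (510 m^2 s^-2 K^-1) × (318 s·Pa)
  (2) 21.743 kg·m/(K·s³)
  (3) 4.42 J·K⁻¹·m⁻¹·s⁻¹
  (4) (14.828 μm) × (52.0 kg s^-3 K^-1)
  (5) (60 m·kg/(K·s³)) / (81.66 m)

(5)

Dimensions:
  (1) [m²·s⁻²·K⁻¹] · [kg·m⁻¹·s⁻¹] = kg·m·s⁻³·K⁻¹
  (2) kg·m·s⁻³·K⁻¹
  (3) J·s⁻¹·m⁻¹·K⁻¹ = N·m·s⁻¹·m⁻¹·K⁻¹ = kg·m·s⁻³·K⁻¹
  (4) [m] · [kg·s⁻³·K⁻¹] = kg·m·s⁻³·K⁻¹
  (5) [kg·m·s⁻³·K⁻¹] / [m] = kg·s⁻³·K⁻¹
All reduce to kg·m·s⁻³·K⁻¹ except (5), which is kg·s⁻³·K⁻¹.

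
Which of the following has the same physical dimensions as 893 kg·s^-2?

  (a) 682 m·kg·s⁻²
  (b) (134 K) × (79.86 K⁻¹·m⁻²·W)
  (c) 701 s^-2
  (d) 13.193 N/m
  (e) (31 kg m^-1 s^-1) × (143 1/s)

(d)

Reference: kg·s⁻².
Each option:
  (a) kg·m·s⁻²
  (b) [K] · [kg·s⁻³·K⁻¹] = kg·s⁻³
  (c) s⁻²
  (d) N·m⁻¹ = kg·m·s⁻²·m⁻¹ = kg·s⁻²  ← same
  (e) [kg·m⁻¹·s⁻¹] · [s⁻¹] = kg·m⁻¹·s⁻²
Only (d) matches kg·s⁻².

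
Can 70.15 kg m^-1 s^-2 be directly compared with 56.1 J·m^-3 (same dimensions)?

Yes

Dimensions:
  70.15 kg m^-1 s^-2:  kg·m⁻¹·s⁻²
  56.1 J·m^-3:  J·m⁻³ = N·m·m⁻³ = kg·m⁻¹·s⁻²
Both are kg·m⁻¹·s⁻², so they have the same dimensions and can be added.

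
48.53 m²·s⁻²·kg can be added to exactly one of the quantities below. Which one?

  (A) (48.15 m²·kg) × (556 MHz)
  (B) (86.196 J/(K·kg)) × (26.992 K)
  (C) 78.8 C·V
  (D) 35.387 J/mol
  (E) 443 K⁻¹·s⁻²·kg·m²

Reference: kg·m²·s⁻².
Each option:
  (A) [kg·m²] · [s⁻¹] = kg·m²·s⁻¹
  (B) [m²·s⁻²·K⁻¹] · [K] = m²·s⁻²
  (C) C·V = s·A·J·C⁻¹ = kg·m²·s⁻²  ← same
  (D) J·mol⁻¹ = N·m·mol⁻¹ = kg·m²·s⁻²·mol⁻¹
  (E) kg·m²·s⁻²·K⁻¹
Only (C) matches kg·m²·s⁻².

(C)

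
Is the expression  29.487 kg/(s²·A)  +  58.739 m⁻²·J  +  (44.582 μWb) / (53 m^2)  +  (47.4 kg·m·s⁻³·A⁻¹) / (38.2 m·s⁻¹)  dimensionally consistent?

No

Expand each in SI base units:
  29.487 kg/(s²·A):  kg·s⁻²·A⁻¹
  58.739 m⁻²·J:  J·m⁻² = N·m·m⁻² = kg·s⁻²
  (44.582 μWb) / (53 m^2):  [kg·m²·s⁻²·A⁻¹] / [m²] = kg·s⁻²·A⁻¹
  (47.4 kg·m·s⁻³·A⁻¹) / (38.2 m·s⁻¹):  [kg·m·s⁻³·A⁻¹] / [m·s⁻¹] = kg·s⁻²·A⁻¹
The terms do not share a single dimension (kg·s⁻² vs kg·s⁻²·A⁻¹).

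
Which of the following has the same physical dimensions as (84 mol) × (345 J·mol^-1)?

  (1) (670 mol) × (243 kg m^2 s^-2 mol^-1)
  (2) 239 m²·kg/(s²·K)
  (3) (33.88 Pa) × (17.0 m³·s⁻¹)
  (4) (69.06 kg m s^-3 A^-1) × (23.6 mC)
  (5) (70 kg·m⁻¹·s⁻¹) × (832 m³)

(1)

Reference: [mol] · [kg·m²·s⁻²·mol⁻¹] = kg·m²·s⁻².
Each option:
  (1) [mol] · [kg·m²·s⁻²·mol⁻¹] = kg·m²·s⁻²  ← same
  (2) kg·m²·s⁻²·K⁻¹
  (3) [kg·m⁻¹·s⁻²] · [m³·s⁻¹] = kg·m²·s⁻³
  (4) [kg·m·s⁻³·A⁻¹] · [s·A] = kg·m·s⁻²
  (5) [kg·m⁻¹·s⁻¹] · [m³] = kg·m²·s⁻¹
Only (1) matches kg·m²·s⁻².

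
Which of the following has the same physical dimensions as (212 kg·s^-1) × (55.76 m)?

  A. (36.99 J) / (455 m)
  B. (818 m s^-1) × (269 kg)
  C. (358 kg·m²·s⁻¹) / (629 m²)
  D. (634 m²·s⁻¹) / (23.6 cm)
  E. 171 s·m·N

B.

Reference: [kg·s⁻¹] · [m] = kg·m·s⁻¹.
Each option:
  A. [kg·m²·s⁻²] / [m] = kg·m·s⁻²
  B. [m·s⁻¹] · [kg] = kg·m·s⁻¹  ← same
  C. [kg·m²·s⁻¹] / [m²] = kg·s⁻¹
  D. [m²·s⁻¹] / [m] = m·s⁻¹
  E. N·m·s = kg·m·s⁻²·m·s = kg·m²·s⁻¹
Only B. matches kg·m·s⁻¹.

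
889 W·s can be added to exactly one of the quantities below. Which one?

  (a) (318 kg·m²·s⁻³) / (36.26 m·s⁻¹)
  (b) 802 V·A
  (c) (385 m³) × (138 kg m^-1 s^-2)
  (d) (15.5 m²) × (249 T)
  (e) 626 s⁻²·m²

Reference: W·s = J·s⁻¹·s = kg·m²·s⁻².
Each option:
  (a) [kg·m²·s⁻³] / [m·s⁻¹] = kg·m·s⁻²
  (b) V·A = J·C⁻¹·A = kg·m²·s⁻³
  (c) [m³] · [kg·m⁻¹·s⁻²] = kg·m²·s⁻²  ← same
  (d) [m²] · [kg·s⁻²·A⁻¹] = kg·m²·s⁻²·A⁻¹
  (e) m²·s⁻²
Only (c) matches kg·m²·s⁻².

(c)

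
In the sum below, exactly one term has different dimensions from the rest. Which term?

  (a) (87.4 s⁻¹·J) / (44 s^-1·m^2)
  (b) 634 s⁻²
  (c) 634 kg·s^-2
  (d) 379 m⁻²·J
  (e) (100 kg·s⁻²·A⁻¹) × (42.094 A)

Reduce each to base SI dimensions:
  (a) [kg·m²·s⁻³] / [m²·s⁻¹] = kg·s⁻²
  (b) s⁻²
  (c) kg·s⁻²
  (d) J·m⁻² = N·m·m⁻² = kg·s⁻²
  (e) [kg·s⁻²·A⁻¹] · [A] = kg·s⁻²
All reduce to kg·s⁻² except (b), which is s⁻².

(b)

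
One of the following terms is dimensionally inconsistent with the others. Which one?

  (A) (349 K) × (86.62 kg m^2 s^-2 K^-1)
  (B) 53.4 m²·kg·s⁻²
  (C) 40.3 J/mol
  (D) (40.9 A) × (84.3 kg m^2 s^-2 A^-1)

In SI base units:
  (A) [K] · [kg·m²·s⁻²·K⁻¹] = kg·m²·s⁻²
  (B) kg·m²·s⁻²
  (C) J·mol⁻¹ = N·m·mol⁻¹ = kg·m²·s⁻²·mol⁻¹
  (D) [A] · [kg·m²·s⁻²·A⁻¹] = kg·m²·s⁻²
All reduce to kg·m²·s⁻² except (C), which is kg·m²·s⁻²·mol⁻¹.

(C)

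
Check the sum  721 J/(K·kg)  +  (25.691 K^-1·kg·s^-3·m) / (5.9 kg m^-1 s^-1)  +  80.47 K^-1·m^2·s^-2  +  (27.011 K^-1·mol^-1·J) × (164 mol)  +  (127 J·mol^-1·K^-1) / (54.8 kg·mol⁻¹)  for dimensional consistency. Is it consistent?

No

Work out the base dimensions of each:
  721 J/(K·kg):  J·kg⁻¹·K⁻¹ = N·m·kg⁻¹·K⁻¹ = m²·s⁻²·K⁻¹
  (25.691 K^-1·kg·s^-3·m) / (5.9 kg m^-1 s^-1):  [kg·m·s⁻³·K⁻¹] / [kg·m⁻¹·s⁻¹] = m²·s⁻²·K⁻¹
  80.47 K^-1·m^2·s^-2:  m²·s⁻²·K⁻¹
  (27.011 K^-1·mol^-1·J) × (164 mol):  [kg·m²·s⁻²·K⁻¹·mol⁻¹] · [mol] = kg·m²·s⁻²·K⁻¹
  (127 J·mol^-1·K^-1) / (54.8 kg·mol⁻¹):  [kg·m²·s⁻²·K⁻¹·mol⁻¹] / [kg·mol⁻¹] = m²·s⁻²·K⁻¹
The terms do not share a single dimension (kg·m²·s⁻²·K⁻¹ vs m²·s⁻²·K⁻¹).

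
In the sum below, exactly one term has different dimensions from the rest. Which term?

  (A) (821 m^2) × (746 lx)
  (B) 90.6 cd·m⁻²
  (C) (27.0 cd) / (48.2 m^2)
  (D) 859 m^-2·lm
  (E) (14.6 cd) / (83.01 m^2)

(A)

Work out the base dimensions of each:
  (A) [m²] · [m⁻²·cd] = cd
  (B) cd·m⁻² = m⁻²·cd
  (C) [cd] / [m²] = m⁻²·cd
  (D) lm·m⁻² = cd·m⁻² = m⁻²·cd
  (E) [cd] / [m²] = m⁻²·cd
All reduce to m⁻²·cd except (A), which is cd.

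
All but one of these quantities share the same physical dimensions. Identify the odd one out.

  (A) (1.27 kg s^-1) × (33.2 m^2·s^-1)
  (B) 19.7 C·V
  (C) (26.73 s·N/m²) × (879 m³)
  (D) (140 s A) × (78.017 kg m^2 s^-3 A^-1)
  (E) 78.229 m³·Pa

In SI base units:
  (A) [kg·s⁻¹] · [m²·s⁻¹] = kg·m²·s⁻²
  (B) C·V = s·A·J·C⁻¹ = kg·m²·s⁻²
  (C) [kg·m⁻¹·s⁻¹] · [m³] = kg·m²·s⁻¹
  (D) [s·A] · [kg·m²·s⁻³·A⁻¹] = kg·m²·s⁻²
  (E) Pa·m³ = N·m⁻²·m³ = kg·m²·s⁻²
All reduce to kg·m²·s⁻² except (C), which is kg·m²·s⁻¹.

(C)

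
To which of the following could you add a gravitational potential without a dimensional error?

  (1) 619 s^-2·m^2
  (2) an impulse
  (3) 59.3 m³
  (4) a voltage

Reference: [gravitational potential] = m²·s⁻².
Each option:
  (1) m²·s⁻²  ← same
  (2) [impulse] = kg·m·s⁻¹
  (3) m³
  (4) [voltage] = kg·m²·s⁻³·A⁻¹
Only (1) matches m²·s⁻².

(1)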